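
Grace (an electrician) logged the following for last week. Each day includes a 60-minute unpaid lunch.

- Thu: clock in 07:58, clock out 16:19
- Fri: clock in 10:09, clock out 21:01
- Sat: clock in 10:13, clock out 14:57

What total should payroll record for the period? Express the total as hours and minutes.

20 h 57 min

Thu: 07:58–16:19 = 8 h 21 min; less 60 min break → 7 h 21 min
Fri: 10:09–21:01 = 10 h 52 min; less 60 min break → 9 h 52 min
Sat: 10:13–14:57 = 4 h 44 min; less 60 min break → 3 h 44 min
Total: 7 h 21 min + 9 h 52 min + 3 h 44 min = 20 h 57 min.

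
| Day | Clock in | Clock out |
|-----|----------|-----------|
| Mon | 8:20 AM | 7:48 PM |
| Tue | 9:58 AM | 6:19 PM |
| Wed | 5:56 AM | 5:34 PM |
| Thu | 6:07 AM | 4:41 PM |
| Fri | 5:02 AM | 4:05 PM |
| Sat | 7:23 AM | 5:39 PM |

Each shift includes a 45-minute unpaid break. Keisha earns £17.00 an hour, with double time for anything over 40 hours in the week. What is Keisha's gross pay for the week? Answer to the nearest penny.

£1320.33

Mon: 8:20 AM–7:48 PM = 11 h 28 min; less 45 min break → 10 h 43 min
Tue: 9:58 AM–6:19 PM = 8 h 21 min; less 45 min break → 7 h 36 min
Wed: 5:56 AM–5:34 PM = 11 h 38 min; less 45 min break → 10 h 53 min
Thu: 6:07 AM–4:41 PM = 10 h 34 min; less 45 min break → 9 h 49 min
Fri: 5:02 AM–4:05 PM = 11 h 3 min; less 45 min break → 10 h 18 min
Sat: 7:23 AM–5:39 PM = 10 h 16 min; less 45 min break → 9 h 31 min
Total worked: 58 h 50 min = 3530 min.
Regular 40 h 0 min = 2400 min at £17.00/h; overtime 18 h 50 min = 1130 min at £34.00/h.
Pay = (2400 × £17.00 + 1130 × £34.00) ÷ 60 = £1320.33.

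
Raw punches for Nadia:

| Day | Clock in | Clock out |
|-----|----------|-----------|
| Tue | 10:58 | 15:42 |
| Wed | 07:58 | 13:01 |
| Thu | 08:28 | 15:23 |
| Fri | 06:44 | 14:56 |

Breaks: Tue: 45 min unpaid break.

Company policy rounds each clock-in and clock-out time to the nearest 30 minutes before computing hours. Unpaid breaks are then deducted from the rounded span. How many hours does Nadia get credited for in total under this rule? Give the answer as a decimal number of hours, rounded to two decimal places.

24.25 hours

Tue: in 10:58→11:00, out 15:42→15:30; 4 h 30 min − 45 min = 3 h 45 min
Wed: in 07:58→08:00, out 13:01→13:00; 5 h 0 min
Thu: in 08:28→08:30, out 15:23→15:30; 7 h 0 min
Fri: in 06:44→06:30, out 14:56→15:00; 8 h 30 min
Total credited: 24 h 15 min.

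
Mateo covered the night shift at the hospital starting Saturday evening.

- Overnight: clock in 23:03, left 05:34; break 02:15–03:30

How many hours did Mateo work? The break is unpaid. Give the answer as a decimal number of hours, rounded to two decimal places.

5.27 hours

Overnight: 23:03 → midnight = 0 h 57 min; midnight → 05:34 = 5 h 34 min; span 6 h 31 min; less 75 min break → 5 h 16 min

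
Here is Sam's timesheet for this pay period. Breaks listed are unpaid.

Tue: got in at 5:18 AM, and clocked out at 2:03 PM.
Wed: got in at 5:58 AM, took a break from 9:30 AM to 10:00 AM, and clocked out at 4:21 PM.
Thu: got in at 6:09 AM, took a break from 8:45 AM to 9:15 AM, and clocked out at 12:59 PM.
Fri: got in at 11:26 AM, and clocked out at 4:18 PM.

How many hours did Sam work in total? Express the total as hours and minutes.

Tue: 5:18 AM–2:03 PM = 8 h 45 min
Wed: 5:58 AM–4:21 PM = 10 h 23 min; less 30 min break → 9 h 53 min
Thu: 6:09 AM–12:59 PM = 6 h 50 min; less 30 min break → 6 h 20 min
Fri: 11:26 AM–4:18 PM = 4 h 52 min
Total: 8 h 45 min + 9 h 53 min + 6 h 20 min + 4 h 52 min = 29 h 50 min.

29 h 50 min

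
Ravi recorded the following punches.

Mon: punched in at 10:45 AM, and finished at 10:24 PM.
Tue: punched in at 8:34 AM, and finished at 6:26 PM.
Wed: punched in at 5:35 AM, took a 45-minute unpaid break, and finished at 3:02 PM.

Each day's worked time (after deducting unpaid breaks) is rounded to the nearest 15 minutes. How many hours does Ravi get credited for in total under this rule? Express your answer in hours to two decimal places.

Mon: 10:45 AM–10:24 PM = 11 h 39 min → rounds to 11 h 45 min
Tue: 8:34 AM–6:26 PM = 9 h 52 min → rounds to 9 h 45 min
Wed: 5:35 AM–3:02 PM = 9 h 27 min − 45 min = 8 h 42 min → rounds to 8 h 45 min
Total credited: 30 h 15 min.

30.25 hours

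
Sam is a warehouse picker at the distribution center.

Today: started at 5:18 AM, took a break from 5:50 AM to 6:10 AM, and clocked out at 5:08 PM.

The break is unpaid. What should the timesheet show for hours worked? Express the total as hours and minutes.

11 h 30 min

Today: 5:18 AM–5:08 PM = 11 h 50 min; less 20 min break → 11 h 30 min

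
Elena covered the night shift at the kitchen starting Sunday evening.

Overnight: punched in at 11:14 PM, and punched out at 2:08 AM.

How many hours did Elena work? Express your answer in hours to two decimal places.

2.90 hours

Overnight: 11:14 PM → midnight = 0 h 46 min; midnight → 2:08 AM = 2 h 8 min; span 2 h 54 min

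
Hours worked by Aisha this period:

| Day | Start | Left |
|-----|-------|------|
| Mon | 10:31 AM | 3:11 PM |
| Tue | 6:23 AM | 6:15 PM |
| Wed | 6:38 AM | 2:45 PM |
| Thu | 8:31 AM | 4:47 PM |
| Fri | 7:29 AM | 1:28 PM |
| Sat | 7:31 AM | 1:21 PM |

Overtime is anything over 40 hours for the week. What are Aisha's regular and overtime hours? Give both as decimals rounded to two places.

Mon: 10:31 AM–3:11 PM = 4 h 40 min
Tue: 6:23 AM–6:15 PM = 11 h 52 min
Wed: 6:38 AM–2:45 PM = 8 h 7 min
Thu: 8:31 AM–4:47 PM = 8 h 16 min
Fri: 7:29 AM–1:28 PM = 5 h 59 min
Sat: 7:31 AM–1:21 PM = 5 h 50 min
Total worked: 44 h 44 min = 44.73 h.
Threshold 40 h → overtime 4 h 44 min, regular 40 h 0 min.

Regular 40.00 hours, overtime 4.73 hours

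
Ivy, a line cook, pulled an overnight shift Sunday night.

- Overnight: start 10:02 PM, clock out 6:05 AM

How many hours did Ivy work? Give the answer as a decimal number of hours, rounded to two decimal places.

8.05 hours

Overnight: 10:02 PM → midnight = 1 h 58 min; midnight → 6:05 AM = 6 h 5 min; span 8 h 3 min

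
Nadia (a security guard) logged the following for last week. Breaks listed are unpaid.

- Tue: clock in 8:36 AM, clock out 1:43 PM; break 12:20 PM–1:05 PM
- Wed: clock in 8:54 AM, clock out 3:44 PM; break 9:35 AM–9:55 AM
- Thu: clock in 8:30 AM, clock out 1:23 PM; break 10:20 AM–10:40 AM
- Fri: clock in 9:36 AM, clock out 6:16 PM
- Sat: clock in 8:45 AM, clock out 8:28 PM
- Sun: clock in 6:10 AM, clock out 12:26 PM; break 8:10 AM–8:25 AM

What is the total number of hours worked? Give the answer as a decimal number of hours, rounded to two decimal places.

Tue: 8:36 AM–1:43 PM = 5 h 7 min; less 45 min break → 4 h 22 min
Wed: 8:54 AM–3:44 PM = 6 h 50 min; less 20 min break → 6 h 30 min
Thu: 8:30 AM–1:23 PM = 4 h 53 min; less 20 min break → 4 h 33 min
Fri: 9:36 AM–6:16 PM = 8 h 40 min
Sat: 8:45 AM–8:28 PM = 11 h 43 min
Sun: 6:10 AM–12:26 PM = 6 h 16 min; less 15 min break → 6 h 1 min
Total: 4 h 22 min + 6 h 30 min + 4 h 33 min + 8 h 40 min + 11 h 43 min + 6 h 1 min = 41 h 49 min.

41.82 hours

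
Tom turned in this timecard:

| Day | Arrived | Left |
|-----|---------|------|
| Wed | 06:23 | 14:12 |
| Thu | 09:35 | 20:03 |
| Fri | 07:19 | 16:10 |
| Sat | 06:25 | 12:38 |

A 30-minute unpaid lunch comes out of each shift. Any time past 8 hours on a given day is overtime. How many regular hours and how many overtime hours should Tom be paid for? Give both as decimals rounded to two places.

Wed: 06:23–14:12 = 7 h 49 min; less 30 min break → 7 h 19 min
Thu: 09:35–20:03 = 10 h 28 min; less 30 min break → 9 h 58 min
Fri: 07:19–16:10 = 8 h 51 min; less 30 min break → 8 h 21 min
Sat: 06:25–12:38 = 6 h 13 min; less 30 min break → 5 h 43 min
Wed reg 7 h 19 min / OT 0 h 0 min; Thu reg 8 h 0 min / OT 1 h 58 min; Fri reg 8 h 0 min / OT 0 h 21 min; Sat reg 5 h 43 min / OT 0 h 0 min.
Totals: regular 29 h 2 min, overtime 2 h 19 min.

Regular 29.03 hours, overtime 2.32 hours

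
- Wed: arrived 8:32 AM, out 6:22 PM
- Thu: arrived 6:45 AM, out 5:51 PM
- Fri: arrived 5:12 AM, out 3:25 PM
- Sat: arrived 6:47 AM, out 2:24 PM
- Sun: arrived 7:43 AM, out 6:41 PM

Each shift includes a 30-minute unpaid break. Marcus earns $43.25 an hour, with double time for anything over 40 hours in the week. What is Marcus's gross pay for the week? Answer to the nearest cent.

$2355.68

Wed: 8:32 AM–6:22 PM = 9 h 50 min; less 30 min break → 9 h 20 min
Thu: 6:45 AM–5:51 PM = 11 h 6 min; less 30 min break → 10 h 36 min
Fri: 5:12 AM–3:25 PM = 10 h 13 min; less 30 min break → 9 h 43 min
Sat: 6:47 AM–2:24 PM = 7 h 37 min; less 30 min break → 7 h 7 min
Sun: 7:43 AM–6:41 PM = 10 h 58 min; less 30 min break → 10 h 28 min
Total worked: 47 h 14 min = 2834 min.
Regular 40 h 0 min = 2400 min at $43.25/h; overtime 7 h 14 min = 434 min at $86.50/h.
Pay = (2400 × $43.25 + 434 × $86.50) ÷ 60 = $2355.68.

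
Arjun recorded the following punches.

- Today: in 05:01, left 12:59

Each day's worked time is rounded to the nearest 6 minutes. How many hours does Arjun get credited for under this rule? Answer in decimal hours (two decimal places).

8.00 hours

Today: 05:01–12:59 = 7 h 58 min → rounds to 8 h 0 min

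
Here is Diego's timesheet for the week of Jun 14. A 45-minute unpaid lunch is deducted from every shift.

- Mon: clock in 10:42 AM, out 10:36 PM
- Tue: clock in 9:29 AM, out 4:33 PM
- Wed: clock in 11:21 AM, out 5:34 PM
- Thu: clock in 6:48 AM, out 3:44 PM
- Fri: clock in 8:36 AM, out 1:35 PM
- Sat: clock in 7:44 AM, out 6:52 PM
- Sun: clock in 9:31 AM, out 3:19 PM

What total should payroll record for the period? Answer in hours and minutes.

50 h 47 min

Mon: 10:42 AM–10:36 PM = 11 h 54 min; less 45 min break → 11 h 9 min
Tue: 9:29 AM–4:33 PM = 7 h 4 min; less 45 min break → 6 h 19 min
Wed: 11:21 AM–5:34 PM = 6 h 13 min; less 45 min break → 5 h 28 min
Thu: 6:48 AM–3:44 PM = 8 h 56 min; less 45 min break → 8 h 11 min
Fri: 8:36 AM–1:35 PM = 4 h 59 min; less 45 min break → 4 h 14 min
Sat: 7:44 AM–6:52 PM = 11 h 8 min; less 45 min break → 10 h 23 min
Sun: 9:31 AM–3:19 PM = 5 h 48 min; less 45 min break → 5 h 3 min
Total: 11 h 9 min + 6 h 19 min + 5 h 28 min + 8 h 11 min + 4 h 14 min + 10 h 23 min + 5 h 3 min = 50 h 47 min.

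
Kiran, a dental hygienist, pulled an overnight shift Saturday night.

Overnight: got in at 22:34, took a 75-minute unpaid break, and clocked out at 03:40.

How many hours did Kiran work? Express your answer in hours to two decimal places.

Overnight: 22:34 → midnight = 1 h 26 min; midnight → 03:40 = 3 h 40 min; span 5 h 6 min; less 75 min break → 3 h 51 min

3.85 hours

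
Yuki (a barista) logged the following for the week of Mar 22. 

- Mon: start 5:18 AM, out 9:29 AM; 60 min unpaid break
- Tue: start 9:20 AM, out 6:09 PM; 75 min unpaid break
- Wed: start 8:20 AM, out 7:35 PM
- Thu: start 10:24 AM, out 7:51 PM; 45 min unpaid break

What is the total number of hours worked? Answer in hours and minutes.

Mon: 5:18 AM–9:29 AM = 4 h 11 min; less 60 min break → 3 h 11 min
Tue: 9:20 AM–6:09 PM = 8 h 49 min; less 75 min break → 7 h 34 min
Wed: 8:20 AM–7:35 PM = 11 h 15 min
Thu: 10:24 AM–7:51 PM = 9 h 27 min; less 45 min break → 8 h 42 min
Total: 3 h 11 min + 7 h 34 min + 11 h 15 min + 8 h 42 min = 30 h 42 min.

30 h 42 min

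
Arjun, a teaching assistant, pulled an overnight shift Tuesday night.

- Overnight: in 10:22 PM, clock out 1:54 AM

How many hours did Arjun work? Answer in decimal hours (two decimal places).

Overnight: 10:22 PM → midnight = 1 h 38 min; midnight → 1:54 AM = 1 h 54 min; span 3 h 32 min

3.53 hours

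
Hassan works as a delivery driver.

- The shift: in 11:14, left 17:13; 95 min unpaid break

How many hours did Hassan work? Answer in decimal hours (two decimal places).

The shift: 11:14–17:13 = 5 h 59 min; less 95 min break → 4 h 24 min

4.40 hours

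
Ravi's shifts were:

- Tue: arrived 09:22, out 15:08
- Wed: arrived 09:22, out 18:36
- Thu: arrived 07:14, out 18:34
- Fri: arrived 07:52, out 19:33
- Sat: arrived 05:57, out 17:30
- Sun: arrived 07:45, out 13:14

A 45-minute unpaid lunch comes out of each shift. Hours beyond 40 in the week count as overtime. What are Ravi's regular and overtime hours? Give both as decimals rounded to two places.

Tue: 09:22–15:08 = 5 h 46 min; less 45 min break → 5 h 1 min
Wed: 09:22–18:36 = 9 h 14 min; less 45 min break → 8 h 29 min
Thu: 07:14–18:34 = 11 h 20 min; less 45 min break → 10 h 35 min
Fri: 07:52–19:33 = 11 h 41 min; less 45 min break → 10 h 56 min
Sat: 05:57–17:30 = 11 h 33 min; less 45 min break → 10 h 48 min
Sun: 07:45–13:14 = 5 h 29 min; less 45 min break → 4 h 44 min
Total worked: 50 h 33 min = 50.55 h.
Threshold 40 h → overtime 10 h 33 min, regular 40 h 0 min.

Regular 40.00 hours, overtime 10.55 hours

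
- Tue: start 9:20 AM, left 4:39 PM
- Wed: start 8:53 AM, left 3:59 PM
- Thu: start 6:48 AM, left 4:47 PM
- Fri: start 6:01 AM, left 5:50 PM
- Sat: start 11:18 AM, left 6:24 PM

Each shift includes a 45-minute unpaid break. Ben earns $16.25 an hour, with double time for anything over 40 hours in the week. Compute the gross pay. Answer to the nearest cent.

$642.96

Tue: 9:20 AM–4:39 PM = 7 h 19 min; less 45 min break → 6 h 34 min
Wed: 8:53 AM–3:59 PM = 7 h 6 min; less 45 min break → 6 h 21 min
Thu: 6:48 AM–4:47 PM = 9 h 59 min; less 45 min break → 9 h 14 min
Fri: 6:01 AM–5:50 PM = 11 h 49 min; less 45 min break → 11 h 4 min
Sat: 11:18 AM–6:24 PM = 7 h 6 min; less 45 min break → 6 h 21 min
Total worked: 39 h 34 min = 2374 min.
Regular 39 h 34 min = 2374 min at $16.25/h; overtime 0 h 0 min = 0 min at $32.50/h.
Pay = (2374 × $16.25 + 0 × $32.50) ÷ 60 = $642.96.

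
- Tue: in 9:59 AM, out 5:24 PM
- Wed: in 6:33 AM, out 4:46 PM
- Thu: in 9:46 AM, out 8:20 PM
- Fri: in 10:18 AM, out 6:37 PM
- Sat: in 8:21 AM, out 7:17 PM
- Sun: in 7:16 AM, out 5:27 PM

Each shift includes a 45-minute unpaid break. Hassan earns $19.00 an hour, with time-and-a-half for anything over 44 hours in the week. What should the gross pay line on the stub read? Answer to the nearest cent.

Tue: 9:59 AM–5:24 PM = 7 h 25 min; less 45 min break → 6 h 40 min
Wed: 6:33 AM–4:46 PM = 10 h 13 min; less 45 min break → 9 h 28 min
Thu: 9:46 AM–8:20 PM = 10 h 34 min; less 45 min break → 9 h 49 min
Fri: 10:18 AM–6:37 PM = 8 h 19 min; less 45 min break → 7 h 34 min
Sat: 8:21 AM–7:17 PM = 10 h 56 min; less 45 min break → 10 h 11 min
Sun: 7:16 AM–5:27 PM = 10 h 11 min; less 45 min break → 9 h 26 min
Total worked: 53 h 8 min = 3188 min.
Regular 44 h 0 min = 2640 min at $19.00/h; overtime 9 h 8 min = 548 min at $28.50/h.
Pay = (2640 × $19.00 + 548 × $28.50) ÷ 60 = $1096.30.

$1096.30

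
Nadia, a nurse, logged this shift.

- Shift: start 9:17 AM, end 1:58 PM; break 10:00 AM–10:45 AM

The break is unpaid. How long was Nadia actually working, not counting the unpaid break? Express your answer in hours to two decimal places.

3.93 hours

Shift: 9:17 AM–1:58 PM = 4 h 41 min; less 45 min break → 3 h 56 min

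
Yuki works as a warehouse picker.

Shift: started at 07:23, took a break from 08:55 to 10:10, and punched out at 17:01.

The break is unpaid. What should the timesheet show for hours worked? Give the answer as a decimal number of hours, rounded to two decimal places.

Shift: 07:23–17:01 = 9 h 38 min; less 75 min break → 8 h 23 min

8.38 hours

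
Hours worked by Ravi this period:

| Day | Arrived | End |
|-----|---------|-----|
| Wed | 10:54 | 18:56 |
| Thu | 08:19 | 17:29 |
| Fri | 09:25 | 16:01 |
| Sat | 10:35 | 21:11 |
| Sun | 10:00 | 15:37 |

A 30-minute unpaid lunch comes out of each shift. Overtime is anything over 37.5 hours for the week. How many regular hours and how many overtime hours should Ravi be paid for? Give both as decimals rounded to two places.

Wed: 10:54–18:56 = 8 h 2 min; less 30 min break → 7 h 32 min
Thu: 08:19–17:29 = 9 h 10 min; less 30 min break → 8 h 40 min
Fri: 09:25–16:01 = 6 h 36 min; less 30 min break → 6 h 6 min
Sat: 10:35–21:11 = 10 h 36 min; less 30 min break → 10 h 6 min
Sun: 10:00–15:37 = 5 h 37 min; less 30 min break → 5 h 7 min
Total worked: 37 h 31 min = 37.52 h.
Threshold 37.5 h → overtime 0 h 1 min, regular 37 h 30 min.

Regular 37.50 hours, overtime 0.02 hours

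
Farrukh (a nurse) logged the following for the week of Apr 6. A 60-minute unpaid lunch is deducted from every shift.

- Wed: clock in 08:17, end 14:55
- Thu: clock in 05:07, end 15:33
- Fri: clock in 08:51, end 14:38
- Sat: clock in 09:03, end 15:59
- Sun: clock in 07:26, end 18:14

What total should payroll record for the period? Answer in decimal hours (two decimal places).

Wed: 08:17–14:55 = 6 h 38 min; less 60 min break → 5 h 38 min
Thu: 05:07–15:33 = 10 h 26 min; less 60 min break → 9 h 26 min
Fri: 08:51–14:38 = 5 h 47 min; less 60 min break → 4 h 47 min
Sat: 09:03–15:59 = 6 h 56 min; less 60 min break → 5 h 56 min
Sun: 07:26–18:14 = 10 h 48 min; less 60 min break → 9 h 48 min
Total: 5 h 38 min + 9 h 26 min + 4 h 47 min + 5 h 56 min + 9 h 48 min = 35 h 35 min.

35.58 hours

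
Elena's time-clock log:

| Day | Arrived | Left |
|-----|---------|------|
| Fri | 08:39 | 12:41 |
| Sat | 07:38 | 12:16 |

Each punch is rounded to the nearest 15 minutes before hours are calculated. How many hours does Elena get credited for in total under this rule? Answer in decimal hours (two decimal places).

8.50 hours

Fri: in 08:39→08:45, out 12:41→12:45; 4 h 0 min
Sat: in 07:38→07:45, out 12:16→12:15; 4 h 30 min
Total credited: 8 h 30 min.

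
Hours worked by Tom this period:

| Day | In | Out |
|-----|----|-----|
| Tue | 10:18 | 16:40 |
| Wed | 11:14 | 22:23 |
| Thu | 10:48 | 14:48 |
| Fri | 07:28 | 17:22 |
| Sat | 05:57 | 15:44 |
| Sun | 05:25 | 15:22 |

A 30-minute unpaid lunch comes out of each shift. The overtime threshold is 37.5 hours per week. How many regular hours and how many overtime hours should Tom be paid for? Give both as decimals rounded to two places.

Regular 37.50 hours, overtime 10.65 hours

Tue: 10:18–16:40 = 6 h 22 min; less 30 min break → 5 h 52 min
Wed: 11:14–22:23 = 11 h 9 min; less 30 min break → 10 h 39 min
Thu: 10:48–14:48 = 4 h 0 min; less 30 min break → 3 h 30 min
Fri: 07:28–17:22 = 9 h 54 min; less 30 min break → 9 h 24 min
Sat: 05:57–15:44 = 9 h 47 min; less 30 min break → 9 h 17 min
Sun: 05:25–15:22 = 9 h 57 min; less 30 min break → 9 h 27 min
Total worked: 48 h 9 min = 48.15 h.
Threshold 37.5 h → overtime 10 h 39 min, regular 37 h 30 min.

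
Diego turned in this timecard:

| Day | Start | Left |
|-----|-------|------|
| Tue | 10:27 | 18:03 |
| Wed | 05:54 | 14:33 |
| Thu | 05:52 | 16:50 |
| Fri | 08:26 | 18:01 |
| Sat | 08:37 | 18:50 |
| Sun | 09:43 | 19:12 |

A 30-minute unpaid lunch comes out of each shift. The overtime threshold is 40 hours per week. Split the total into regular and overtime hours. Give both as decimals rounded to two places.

Regular 40.00 hours, overtime 13.50 hours

Tue: 10:27–18:03 = 7 h 36 min; less 30 min break → 7 h 6 min
Wed: 05:54–14:33 = 8 h 39 min; less 30 min break → 8 h 9 min
Thu: 05:52–16:50 = 10 h 58 min; less 30 min break → 10 h 28 min
Fri: 08:26–18:01 = 9 h 35 min; less 30 min break → 9 h 5 min
Sat: 08:37–18:50 = 10 h 13 min; less 30 min break → 9 h 43 min
Sun: 09:43–19:12 = 9 h 29 min; less 30 min break → 8 h 59 min
Total worked: 53 h 30 min = 53.50 h.
Threshold 40 h → overtime 13 h 30 min, regular 40 h 0 min.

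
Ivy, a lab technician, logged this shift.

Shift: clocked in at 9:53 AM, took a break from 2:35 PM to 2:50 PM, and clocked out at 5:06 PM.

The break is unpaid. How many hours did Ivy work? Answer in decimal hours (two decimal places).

6.97 hours

Shift: 9:53 AM–5:06 PM = 7 h 13 min; less 15 min break → 6 h 58 min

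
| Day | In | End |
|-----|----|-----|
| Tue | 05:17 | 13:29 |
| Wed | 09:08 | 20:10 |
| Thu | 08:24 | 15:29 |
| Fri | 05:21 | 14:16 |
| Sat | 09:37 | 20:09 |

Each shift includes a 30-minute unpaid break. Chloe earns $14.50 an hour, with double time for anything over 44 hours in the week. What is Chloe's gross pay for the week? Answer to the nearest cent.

Tue: 05:17–13:29 = 8 h 12 min; less 30 min break → 7 h 42 min
Wed: 09:08–20:10 = 11 h 2 min; less 30 min break → 10 h 32 min
Thu: 08:24–15:29 = 7 h 5 min; less 30 min break → 6 h 35 min
Fri: 05:21–14:16 = 8 h 55 min; less 30 min break → 8 h 25 min
Sat: 09:37–20:09 = 10 h 32 min; less 30 min break → 10 h 2 min
Total worked: 43 h 16 min = 2596 min.
Regular 43 h 16 min = 2596 min at $14.50/h; overtime 0 h 0 min = 0 min at $29.00/h.
Pay = (2596 × $14.50 + 0 × $29.00) ÷ 60 = $627.37.

$627.37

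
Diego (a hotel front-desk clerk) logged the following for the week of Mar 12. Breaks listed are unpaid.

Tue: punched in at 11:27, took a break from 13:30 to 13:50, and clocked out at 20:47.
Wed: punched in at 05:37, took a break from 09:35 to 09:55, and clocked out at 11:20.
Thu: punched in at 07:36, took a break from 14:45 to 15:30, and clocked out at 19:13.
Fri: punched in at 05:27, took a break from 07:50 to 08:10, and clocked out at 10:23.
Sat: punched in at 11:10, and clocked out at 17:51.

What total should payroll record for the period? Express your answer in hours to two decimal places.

36.53 hours

Tue: 11:27–20:47 = 9 h 20 min; less 20 min break → 9 h 0 min
Wed: 05:37–11:20 = 5 h 43 min; less 20 min break → 5 h 23 min
Thu: 07:36–19:13 = 11 h 37 min; less 45 min break → 10 h 52 min
Fri: 05:27–10:23 = 4 h 56 min; less 20 min break → 4 h 36 min
Sat: 11:10–17:51 = 6 h 41 min
Total: 9 h 0 min + 5 h 23 min + 10 h 52 min + 4 h 36 min + 6 h 41 min = 36 h 32 min.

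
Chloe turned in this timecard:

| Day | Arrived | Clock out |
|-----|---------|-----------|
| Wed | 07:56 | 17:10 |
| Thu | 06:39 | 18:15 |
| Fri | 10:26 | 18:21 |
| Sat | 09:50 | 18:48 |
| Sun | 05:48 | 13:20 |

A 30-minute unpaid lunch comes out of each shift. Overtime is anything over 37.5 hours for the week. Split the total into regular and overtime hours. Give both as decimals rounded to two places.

Regular 37.50 hours, overtime 5.25 hours

Wed: 07:56–17:10 = 9 h 14 min; less 30 min break → 8 h 44 min
Thu: 06:39–18:15 = 11 h 36 min; less 30 min break → 11 h 6 min
Fri: 10:26–18:21 = 7 h 55 min; less 30 min break → 7 h 25 min
Sat: 09:50–18:48 = 8 h 58 min; less 30 min break → 8 h 28 min
Sun: 05:48–13:20 = 7 h 32 min; less 30 min break → 7 h 2 min
Total worked: 42 h 45 min = 42.75 h.
Threshold 37.5 h → overtime 5 h 15 min, regular 37 h 30 min.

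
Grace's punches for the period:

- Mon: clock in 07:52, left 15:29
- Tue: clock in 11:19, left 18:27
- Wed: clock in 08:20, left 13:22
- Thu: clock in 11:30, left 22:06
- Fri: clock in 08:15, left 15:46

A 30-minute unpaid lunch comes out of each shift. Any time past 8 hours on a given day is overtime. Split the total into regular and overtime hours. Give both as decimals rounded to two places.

Mon: 07:52–15:29 = 7 h 37 min; less 30 min break → 7 h 7 min
Tue: 11:19–18:27 = 7 h 8 min; less 30 min break → 6 h 38 min
Wed: 08:20–13:22 = 5 h 2 min; less 30 min break → 4 h 32 min
Thu: 11:30–22:06 = 10 h 36 min; less 30 min break → 10 h 6 min
Fri: 08:15–15:46 = 7 h 31 min; less 30 min break → 7 h 1 min
Mon reg 7 h 7 min / OT 0 h 0 min; Tue reg 6 h 38 min / OT 0 h 0 min; Wed reg 4 h 32 min / OT 0 h 0 min; Thu reg 8 h 0 min / OT 2 h 6 min; Fri reg 7 h 1 min / OT 0 h 0 min.
Totals: regular 33 h 18 min, overtime 2 h 6 min.

Regular 33.30 hours, overtime 2.10 hours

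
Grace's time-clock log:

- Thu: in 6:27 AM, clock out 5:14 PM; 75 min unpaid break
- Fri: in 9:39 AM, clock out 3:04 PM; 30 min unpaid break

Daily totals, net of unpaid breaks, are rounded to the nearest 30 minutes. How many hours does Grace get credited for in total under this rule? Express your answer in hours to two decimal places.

14.50 hours

Thu: 6:27 AM–5:14 PM = 10 h 47 min − 75 min = 9 h 32 min → rounds to 9 h 30 min
Fri: 9:39 AM–3:04 PM = 5 h 25 min − 30 min = 4 h 55 min → rounds to 5 h 0 min
Total credited: 14 h 30 min.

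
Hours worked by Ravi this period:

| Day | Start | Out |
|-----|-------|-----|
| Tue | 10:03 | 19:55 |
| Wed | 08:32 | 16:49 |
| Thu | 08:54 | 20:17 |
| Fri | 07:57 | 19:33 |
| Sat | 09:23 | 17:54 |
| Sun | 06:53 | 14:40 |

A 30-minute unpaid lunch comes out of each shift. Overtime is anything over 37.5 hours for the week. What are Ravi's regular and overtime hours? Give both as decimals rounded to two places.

Tue: 10:03–19:55 = 9 h 52 min; less 30 min break → 9 h 22 min
Wed: 08:32–16:49 = 8 h 17 min; less 30 min break → 7 h 47 min
Thu: 08:54–20:17 = 11 h 23 min; less 30 min break → 10 h 53 min
Fri: 07:57–19:33 = 11 h 36 min; less 30 min break → 11 h 6 min
Sat: 09:23–17:54 = 8 h 31 min; less 30 min break → 8 h 1 min
Sun: 06:53–14:40 = 7 h 47 min; less 30 min break → 7 h 17 min
Total worked: 54 h 26 min = 54.43 h.
Threshold 37.5 h → overtime 16 h 56 min, regular 37 h 30 min.

Regular 37.50 hours, overtime 16.93 hours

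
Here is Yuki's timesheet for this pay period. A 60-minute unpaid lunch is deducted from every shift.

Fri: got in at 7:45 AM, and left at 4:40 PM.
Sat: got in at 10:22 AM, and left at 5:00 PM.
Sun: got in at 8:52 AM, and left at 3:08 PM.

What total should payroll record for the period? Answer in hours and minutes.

18 h 49 min

Fri: 7:45 AM–4:40 PM = 8 h 55 min; less 60 min break → 7 h 55 min
Sat: 10:22 AM–5:00 PM = 6 h 38 min; less 60 min break → 5 h 38 min
Sun: 8:52 AM–3:08 PM = 6 h 16 min; less 60 min break → 5 h 16 min
Total: 7 h 55 min + 5 h 38 min + 5 h 16 min = 18 h 49 min.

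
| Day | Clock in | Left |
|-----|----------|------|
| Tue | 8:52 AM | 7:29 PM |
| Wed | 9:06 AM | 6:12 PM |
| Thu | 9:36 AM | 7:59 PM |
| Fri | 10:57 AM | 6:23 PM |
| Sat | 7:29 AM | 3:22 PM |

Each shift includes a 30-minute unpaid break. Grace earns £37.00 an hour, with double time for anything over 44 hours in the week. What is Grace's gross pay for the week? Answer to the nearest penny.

Tue: 8:52 AM–7:29 PM = 10 h 37 min; less 30 min break → 10 h 7 min
Wed: 9:06 AM–6:12 PM = 9 h 6 min; less 30 min break → 8 h 36 min
Thu: 9:36 AM–7:59 PM = 10 h 23 min; less 30 min break → 9 h 53 min
Fri: 10:57 AM–6:23 PM = 7 h 26 min; less 30 min break → 6 h 56 min
Sat: 7:29 AM–3:22 PM = 7 h 53 min; less 30 min break → 7 h 23 min
Total worked: 42 h 55 min = 2575 min.
Regular 42 h 55 min = 2575 min at £37.00/h; overtime 0 h 0 min = 0 min at £74.00/h.
Pay = (2575 × £37.00 + 0 × £74.00) ÷ 60 = £1587.92.

£1587.92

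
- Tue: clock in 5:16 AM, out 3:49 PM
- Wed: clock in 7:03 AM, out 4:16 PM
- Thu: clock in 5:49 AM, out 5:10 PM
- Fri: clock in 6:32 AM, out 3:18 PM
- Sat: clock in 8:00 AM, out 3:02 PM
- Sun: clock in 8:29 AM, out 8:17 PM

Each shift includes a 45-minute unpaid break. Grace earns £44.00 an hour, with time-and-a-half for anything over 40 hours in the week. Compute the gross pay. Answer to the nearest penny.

£2698.30

Tue: 5:16 AM–3:49 PM = 10 h 33 min; less 45 min break → 9 h 48 min
Wed: 7:03 AM–4:16 PM = 9 h 13 min; less 45 min break → 8 h 28 min
Thu: 5:49 AM–5:10 PM = 11 h 21 min; less 45 min break → 10 h 36 min
Fri: 6:32 AM–3:18 PM = 8 h 46 min; less 45 min break → 8 h 1 min
Sat: 8:00 AM–3:02 PM = 7 h 2 min; less 45 min break → 6 h 17 min
Sun: 8:29 AM–8:17 PM = 11 h 48 min; less 45 min break → 11 h 3 min
Total worked: 54 h 13 min = 3253 min.
Regular 40 h 0 min = 2400 min at £44.00/h; overtime 14 h 13 min = 853 min at £66.00/h.
Pay = (2400 × £44.00 + 853 × £66.00) ÷ 60 = £2698.30.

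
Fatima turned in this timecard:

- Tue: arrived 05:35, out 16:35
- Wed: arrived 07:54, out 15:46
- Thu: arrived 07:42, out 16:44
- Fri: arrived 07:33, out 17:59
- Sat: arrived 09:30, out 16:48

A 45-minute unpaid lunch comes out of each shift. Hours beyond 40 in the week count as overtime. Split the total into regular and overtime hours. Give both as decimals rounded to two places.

Tue: 05:35–16:35 = 11 h 0 min; less 45 min break → 10 h 15 min
Wed: 07:54–15:46 = 7 h 52 min; less 45 min break → 7 h 7 min
Thu: 07:42–16:44 = 9 h 2 min; less 45 min break → 8 h 17 min
Fri: 07:33–17:59 = 10 h 26 min; less 45 min break → 9 h 41 min
Sat: 09:30–16:48 = 7 h 18 min; less 45 min break → 6 h 33 min
Total worked: 41 h 53 min = 41.88 h.
Threshold 40 h → overtime 1 h 53 min, regular 40 h 0 min.

Regular 40.00 hours, overtime 1.88 hours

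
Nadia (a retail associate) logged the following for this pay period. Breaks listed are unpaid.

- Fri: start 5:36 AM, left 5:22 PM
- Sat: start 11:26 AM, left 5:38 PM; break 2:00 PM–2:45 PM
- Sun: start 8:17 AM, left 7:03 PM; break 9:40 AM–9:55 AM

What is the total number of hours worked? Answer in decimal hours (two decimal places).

Fri: 5:36 AM–5:22 PM = 11 h 46 min
Sat: 11:26 AM–5:38 PM = 6 h 12 min; less 45 min break → 5 h 27 min
Sun: 8:17 AM–7:03 PM = 10 h 46 min; less 15 min break → 10 h 31 min
Total: 11 h 46 min + 5 h 27 min + 10 h 31 min = 27 h 44 min.

27.73 hours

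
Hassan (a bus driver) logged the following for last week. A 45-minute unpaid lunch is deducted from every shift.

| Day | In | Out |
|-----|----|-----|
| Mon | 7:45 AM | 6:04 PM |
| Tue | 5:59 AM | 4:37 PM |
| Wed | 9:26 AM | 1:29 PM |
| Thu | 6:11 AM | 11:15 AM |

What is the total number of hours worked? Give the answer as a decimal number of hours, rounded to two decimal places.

Mon: 7:45 AM–6:04 PM = 10 h 19 min; less 45 min break → 9 h 34 min
Tue: 5:59 AM–4:37 PM = 10 h 38 min; less 45 min break → 9 h 53 min
Wed: 9:26 AM–1:29 PM = 4 h 3 min; less 45 min break → 3 h 18 min
Thu: 6:11 AM–11:15 AM = 5 h 4 min; less 45 min break → 4 h 19 min
Total: 9 h 34 min + 9 h 53 min + 3 h 18 min + 4 h 19 min = 27 h 4 min.

27.07 hours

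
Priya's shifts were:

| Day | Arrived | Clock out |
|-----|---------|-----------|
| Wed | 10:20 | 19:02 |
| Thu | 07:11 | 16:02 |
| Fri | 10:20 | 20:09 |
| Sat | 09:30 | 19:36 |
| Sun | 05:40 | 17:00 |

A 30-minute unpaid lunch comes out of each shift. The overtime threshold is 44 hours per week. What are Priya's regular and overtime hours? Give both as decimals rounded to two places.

Regular 44.00 hours, overtime 2.30 hours

Wed: 10:20–19:02 = 8 h 42 min; less 30 min break → 8 h 12 min
Thu: 07:11–16:02 = 8 h 51 min; less 30 min break → 8 h 21 min
Fri: 10:20–20:09 = 9 h 49 min; less 30 min break → 9 h 19 min
Sat: 09:30–19:36 = 10 h 6 min; less 30 min break → 9 h 36 min
Sun: 05:40–17:00 = 11 h 20 min; less 30 min break → 10 h 50 min
Total worked: 46 h 18 min = 46.30 h.
Threshold 44 h → overtime 2 h 18 min, regular 44 h 0 min.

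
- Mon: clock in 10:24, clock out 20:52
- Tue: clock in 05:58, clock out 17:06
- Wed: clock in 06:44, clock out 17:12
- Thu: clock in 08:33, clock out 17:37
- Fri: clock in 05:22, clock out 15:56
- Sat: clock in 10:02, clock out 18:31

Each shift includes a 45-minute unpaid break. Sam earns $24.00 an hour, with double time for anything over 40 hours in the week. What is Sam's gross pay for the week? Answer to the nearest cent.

$1712.80

Mon: 10:24–20:52 = 10 h 28 min; less 45 min break → 9 h 43 min
Tue: 05:58–17:06 = 11 h 8 min; less 45 min break → 10 h 23 min
Wed: 06:44–17:12 = 10 h 28 min; less 45 min break → 9 h 43 min
Thu: 08:33–17:37 = 9 h 4 min; less 45 min break → 8 h 19 min
Fri: 05:22–15:56 = 10 h 34 min; less 45 min break → 9 h 49 min
Sat: 10:02–18:31 = 8 h 29 min; less 45 min break → 7 h 44 min
Total worked: 55 h 41 min = 3341 min.
Regular 40 h 0 min = 2400 min at $24.00/h; overtime 15 h 41 min = 941 min at $48.00/h.
Pay = (2400 × $24.00 + 941 × $48.00) ÷ 60 = $1712.80.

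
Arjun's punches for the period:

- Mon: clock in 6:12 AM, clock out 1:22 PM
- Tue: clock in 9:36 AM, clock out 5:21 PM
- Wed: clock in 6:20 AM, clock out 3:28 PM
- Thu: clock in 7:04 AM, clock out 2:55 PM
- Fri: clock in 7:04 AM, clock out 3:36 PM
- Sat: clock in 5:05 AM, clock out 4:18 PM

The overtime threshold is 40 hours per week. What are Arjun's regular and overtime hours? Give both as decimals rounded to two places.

Regular 40.00 hours, overtime 11.65 hours

Mon: 6:12 AM–1:22 PM = 7 h 10 min
Tue: 9:36 AM–5:21 PM = 7 h 45 min
Wed: 6:20 AM–3:28 PM = 9 h 8 min
Thu: 7:04 AM–2:55 PM = 7 h 51 min
Fri: 7:04 AM–3:36 PM = 8 h 32 min
Sat: 5:05 AM–4:18 PM = 11 h 13 min
Total worked: 51 h 39 min = 51.65 h.
Threshold 40 h → overtime 11 h 39 min, regular 40 h 0 min.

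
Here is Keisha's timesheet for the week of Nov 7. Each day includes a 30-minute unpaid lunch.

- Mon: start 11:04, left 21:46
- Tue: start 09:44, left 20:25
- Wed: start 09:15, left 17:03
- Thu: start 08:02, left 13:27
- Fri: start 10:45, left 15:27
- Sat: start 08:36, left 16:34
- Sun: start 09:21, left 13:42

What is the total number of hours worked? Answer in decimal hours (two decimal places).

48.12 hours

Mon: 11:04–21:46 = 10 h 42 min; less 30 min break → 10 h 12 min
Tue: 09:44–20:25 = 10 h 41 min; less 30 min break → 10 h 11 min
Wed: 09:15–17:03 = 7 h 48 min; less 30 min break → 7 h 18 min
Thu: 08:02–13:27 = 5 h 25 min; less 30 min break → 4 h 55 min
Fri: 10:45–15:27 = 4 h 42 min; less 30 min break → 4 h 12 min
Sat: 08:36–16:34 = 7 h 58 min; less 30 min break → 7 h 28 min
Sun: 09:21–13:42 = 4 h 21 min; less 30 min break → 3 h 51 min
Total: 10 h 12 min + 10 h 11 min + 7 h 18 min + 4 h 55 min + 4 h 12 min + 7 h 28 min + 3 h 51 min = 48 h 7 min.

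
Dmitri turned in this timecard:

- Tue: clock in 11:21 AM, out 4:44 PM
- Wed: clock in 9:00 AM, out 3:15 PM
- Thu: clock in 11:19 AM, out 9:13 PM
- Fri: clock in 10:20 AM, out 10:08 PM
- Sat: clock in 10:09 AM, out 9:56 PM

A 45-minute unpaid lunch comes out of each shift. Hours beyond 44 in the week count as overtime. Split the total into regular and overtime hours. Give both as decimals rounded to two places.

Regular 41.37 hours, overtime 0.00 hours

Tue: 11:21 AM–4:44 PM = 5 h 23 min; less 45 min break → 4 h 38 min
Wed: 9:00 AM–3:15 PM = 6 h 15 min; less 45 min break → 5 h 30 min
Thu: 11:19 AM–9:13 PM = 9 h 54 min; less 45 min break → 9 h 9 min
Fri: 10:20 AM–10:08 PM = 11 h 48 min; less 45 min break → 11 h 3 min
Sat: 10:09 AM–9:56 PM = 11 h 47 min; less 45 min break → 11 h 2 min
Total worked: 41 h 22 min = 41.37 h.
Threshold 44 h → overtime 0 h 0 min, regular 41 h 22 min.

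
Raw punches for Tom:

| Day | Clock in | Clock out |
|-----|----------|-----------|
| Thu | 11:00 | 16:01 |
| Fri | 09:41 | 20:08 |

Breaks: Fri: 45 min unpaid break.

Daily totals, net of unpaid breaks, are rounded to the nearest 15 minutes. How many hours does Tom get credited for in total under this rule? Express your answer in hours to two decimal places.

14.75 hours

Thu: 11:00–16:01 = 5 h 1 min → rounds to 5 h 0 min
Fri: 09:41–20:08 = 10 h 27 min − 45 min = 9 h 42 min → rounds to 9 h 45 min
Total credited: 14 h 45 min.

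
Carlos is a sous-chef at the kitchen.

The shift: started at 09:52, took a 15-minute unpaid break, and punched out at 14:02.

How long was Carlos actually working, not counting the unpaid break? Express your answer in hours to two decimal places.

3.92 hours

The shift: 09:52–14:02 = 4 h 10 min; less 15 min break → 3 h 55 min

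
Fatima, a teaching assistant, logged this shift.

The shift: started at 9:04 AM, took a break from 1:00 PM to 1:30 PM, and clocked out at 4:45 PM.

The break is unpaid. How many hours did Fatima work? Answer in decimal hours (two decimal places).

7.18 hours

The shift: 9:04 AM–4:45 PM = 7 h 41 min; less 30 min break → 7 h 11 min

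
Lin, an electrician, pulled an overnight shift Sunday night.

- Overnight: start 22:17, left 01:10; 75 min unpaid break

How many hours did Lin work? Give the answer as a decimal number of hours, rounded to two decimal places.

Overnight: 22:17 → midnight = 1 h 43 min; midnight → 01:10 = 1 h 10 min; span 2 h 53 min; less 75 min break → 1 h 38 min

1.63 hours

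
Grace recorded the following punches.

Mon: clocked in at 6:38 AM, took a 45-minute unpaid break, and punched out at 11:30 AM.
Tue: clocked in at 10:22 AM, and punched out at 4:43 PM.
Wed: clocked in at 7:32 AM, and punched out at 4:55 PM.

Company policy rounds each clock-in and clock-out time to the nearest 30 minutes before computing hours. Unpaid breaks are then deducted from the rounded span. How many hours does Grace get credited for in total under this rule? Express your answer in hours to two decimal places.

19.75 hours

Mon: in 6:38 AM→6:30 AM, out 11:30 AM→11:30 AM; 5 h 0 min − 45 min = 4 h 15 min
Tue: in 10:22 AM→10:30 AM, out 4:43 PM→4:30 PM; 6 h 0 min
Wed: in 7:32 AM→7:30 AM, out 4:55 PM→5:00 PM; 9 h 30 min
Total credited: 19 h 45 min.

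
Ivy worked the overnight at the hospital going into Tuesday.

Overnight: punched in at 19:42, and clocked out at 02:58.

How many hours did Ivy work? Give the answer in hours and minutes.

Overnight: 19:42 → midnight = 4 h 18 min; midnight → 02:58 = 2 h 58 min; span 7 h 16 min

7 h 16 min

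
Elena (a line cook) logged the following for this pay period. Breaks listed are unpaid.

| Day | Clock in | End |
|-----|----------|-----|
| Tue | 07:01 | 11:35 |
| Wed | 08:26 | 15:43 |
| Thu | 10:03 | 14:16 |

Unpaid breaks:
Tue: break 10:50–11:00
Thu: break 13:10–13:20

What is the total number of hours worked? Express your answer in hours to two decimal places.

15.73 hours

Tue: 07:01–11:35 = 4 h 34 min; less 10 min break → 4 h 24 min
Wed: 08:26–15:43 = 7 h 17 min
Thu: 10:03–14:16 = 4 h 13 min; less 10 min break → 4 h 3 min
Total: 4 h 24 min + 7 h 17 min + 4 h 3 min = 15 h 44 min.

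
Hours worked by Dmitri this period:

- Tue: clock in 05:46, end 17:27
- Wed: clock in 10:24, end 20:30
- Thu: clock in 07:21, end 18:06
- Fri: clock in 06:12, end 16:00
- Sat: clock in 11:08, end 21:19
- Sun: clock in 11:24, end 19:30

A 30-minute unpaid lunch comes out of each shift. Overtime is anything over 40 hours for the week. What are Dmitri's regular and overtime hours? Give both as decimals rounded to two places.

Tue: 05:46–17:27 = 11 h 41 min; less 30 min break → 11 h 11 min
Wed: 10:24–20:30 = 10 h 6 min; less 30 min break → 9 h 36 min
Thu: 07:21–18:06 = 10 h 45 min; less 30 min break → 10 h 15 min
Fri: 06:12–16:00 = 9 h 48 min; less 30 min break → 9 h 18 min
Sat: 11:08–21:19 = 10 h 11 min; less 30 min break → 9 h 41 min
Sun: 11:24–19:30 = 8 h 6 min; less 30 min break → 7 h 36 min
Total worked: 57 h 37 min = 57.62 h.
Threshold 40 h → overtime 17 h 37 min, regular 40 h 0 min.

Regular 40.00 hours, overtime 17.62 hours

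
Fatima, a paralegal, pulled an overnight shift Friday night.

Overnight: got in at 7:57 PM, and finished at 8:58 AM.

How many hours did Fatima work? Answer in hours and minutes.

13 h 1 min

Overnight: 7:57 PM → midnight = 4 h 3 min; midnight → 8:58 AM = 8 h 58 min; span 13 h 1 min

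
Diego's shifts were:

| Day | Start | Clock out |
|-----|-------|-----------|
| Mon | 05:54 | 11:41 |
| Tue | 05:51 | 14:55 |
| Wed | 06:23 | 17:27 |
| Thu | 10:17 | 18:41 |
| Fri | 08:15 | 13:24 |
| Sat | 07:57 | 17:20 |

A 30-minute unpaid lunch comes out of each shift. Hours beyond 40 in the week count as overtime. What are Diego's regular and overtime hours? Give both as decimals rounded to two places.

Regular 40.00 hours, overtime 5.85 hours

Mon: 05:54–11:41 = 5 h 47 min; less 30 min break → 5 h 17 min
Tue: 05:51–14:55 = 9 h 4 min; less 30 min break → 8 h 34 min
Wed: 06:23–17:27 = 11 h 4 min; less 30 min break → 10 h 34 min
Thu: 10:17–18:41 = 8 h 24 min; less 30 min break → 7 h 54 min
Fri: 08:15–13:24 = 5 h 9 min; less 30 min break → 4 h 39 min
Sat: 07:57–17:20 = 9 h 23 min; less 30 min break → 8 h 53 min
Total worked: 45 h 51 min = 45.85 h.
Threshold 40 h → overtime 5 h 51 min, regular 40 h 0 min.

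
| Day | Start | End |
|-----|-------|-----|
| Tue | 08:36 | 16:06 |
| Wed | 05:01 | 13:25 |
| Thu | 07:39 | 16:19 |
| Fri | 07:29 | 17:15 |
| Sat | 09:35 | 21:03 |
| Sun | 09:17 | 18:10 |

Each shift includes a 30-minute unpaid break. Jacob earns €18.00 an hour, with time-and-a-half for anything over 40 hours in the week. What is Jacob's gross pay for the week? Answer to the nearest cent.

Tue: 08:36–16:06 = 7 h 30 min; less 30 min break → 7 h 0 min
Wed: 05:01–13:25 = 8 h 24 min; less 30 min break → 7 h 54 min
Thu: 07:39–16:19 = 8 h 40 min; less 30 min break → 8 h 10 min
Fri: 07:29–17:15 = 9 h 46 min; less 30 min break → 9 h 16 min
Sat: 09:35–21:03 = 11 h 28 min; less 30 min break → 10 h 58 min
Sun: 09:17–18:10 = 8 h 53 min; less 30 min break → 8 h 23 min
Total worked: 51 h 41 min = 3101 min.
Regular 40 h 0 min = 2400 min at €18.00/h; overtime 11 h 41 min = 701 min at €27.00/h.
Pay = (2400 × €18.00 + 701 × €27.00) ÷ 60 = €1035.45.

€1035.45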